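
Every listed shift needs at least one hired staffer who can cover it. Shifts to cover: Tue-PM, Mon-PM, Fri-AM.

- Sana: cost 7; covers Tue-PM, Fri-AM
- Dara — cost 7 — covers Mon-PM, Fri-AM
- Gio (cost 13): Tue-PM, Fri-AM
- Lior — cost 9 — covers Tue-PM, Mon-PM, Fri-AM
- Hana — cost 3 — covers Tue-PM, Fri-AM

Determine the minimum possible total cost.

The greedy cost-per-new-shift heuristic would pick Hana and Dara for 10, but a cheaper cover exists.
Lior alone covers Tue-PM, Mon-PM, Fri-AM — every shift.
Total cost: 9.
No cover costs less than 9.

9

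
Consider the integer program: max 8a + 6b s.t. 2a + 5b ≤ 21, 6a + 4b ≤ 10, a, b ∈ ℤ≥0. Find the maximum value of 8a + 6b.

Relaxing integrality, the LP optimum is 15.00 at (a,b) = (0, 2.5), which is not an integer point.
(a,b)=(1,1): 2·1+5·1=7≤21, 6·1+4·1=10≤10, objective 14.
(a,b)=(0,2): 2·0+5·2=10≤21, 6·0+4·2=8≤10, objective 12.
(a,b)=(1,0): 2·1+5·0=2≤21, 6·1+4·0=6≤10, objective 8.
(a,b)=(0,1): 2·0+5·1=5≤21, 6·0+4·1=4≤10, objective 6.
No feasible integer point exceeds 14.

14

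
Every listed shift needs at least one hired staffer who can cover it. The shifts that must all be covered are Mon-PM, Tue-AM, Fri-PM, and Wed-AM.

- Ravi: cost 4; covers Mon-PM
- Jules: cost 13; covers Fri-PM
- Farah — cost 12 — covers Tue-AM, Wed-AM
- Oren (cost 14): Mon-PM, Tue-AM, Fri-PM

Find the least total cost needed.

26

The greedy cost-per-new-shift heuristic would pick Ravi, Farah, and Jules for 29, but a cheaper cover exists.
Choose Farah and Oren: together they cover Mon-PM, Tue-AM, Fri-PM, Wed-AM — every shift.
Total cost: 12 + 14 = 26.
No cover costs less than 26.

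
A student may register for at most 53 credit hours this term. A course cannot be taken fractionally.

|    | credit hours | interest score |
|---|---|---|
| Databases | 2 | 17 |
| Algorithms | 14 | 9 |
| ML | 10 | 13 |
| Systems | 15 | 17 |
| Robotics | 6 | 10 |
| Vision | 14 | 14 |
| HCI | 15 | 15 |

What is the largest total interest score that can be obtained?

73

Treat it as a binary knapsack problem.
Databases + ML + Systems + Robotics + HCI: credit hours 2 + 10 + 15 + 6 + 15 = 48 ≤ 53, interest score 17 + 13 + 17 + 10 + 15 = 72.
Databases + Systems + Robotics + Vision + HCI: credit hours 2 + 15 + 6 + 14 + 15 = 52 ≤ 53, interest score 17 + 17 + 10 + 14 + 15 = 73.
Best is Databases, Systems, Robotics, Vision, and HCI with total interest score 73.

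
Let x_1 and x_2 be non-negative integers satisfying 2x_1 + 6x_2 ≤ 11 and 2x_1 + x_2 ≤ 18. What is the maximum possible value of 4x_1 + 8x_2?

(x_1,x_2)=(5,0): 2·5+6·0=10≤11, 2·5+1·0=10≤18, objective 20.
(x_1,x_2)=(4,0): 2·4+6·0=8≤11, 2·4+1·0=8≤18, objective 16.
The best lattice point is (5,0), giving 20.

20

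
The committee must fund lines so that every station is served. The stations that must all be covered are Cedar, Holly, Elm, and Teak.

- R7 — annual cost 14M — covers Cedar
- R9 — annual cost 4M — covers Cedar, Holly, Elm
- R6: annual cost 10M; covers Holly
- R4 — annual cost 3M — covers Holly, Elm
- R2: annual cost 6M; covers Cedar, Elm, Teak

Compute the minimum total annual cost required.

9

The greedy cost-per-new-station heuristic would pick R9 and R2 for 10, but a cheaper cover exists.
Choose R4 and R2: together they cover Cedar, Holly, Elm, Teak — every station.
Total annual cost: 3 + 6 = 9.
No cover costs less than 9.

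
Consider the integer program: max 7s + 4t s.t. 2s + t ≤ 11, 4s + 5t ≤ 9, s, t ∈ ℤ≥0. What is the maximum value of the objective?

14

(s,t)=(2,0) is feasible, giving 14.
(s,t)=(1,1) is feasible, giving 11.
(s,t)=(1,0) is feasible, giving 7.
No feasible integer point exceeds 14.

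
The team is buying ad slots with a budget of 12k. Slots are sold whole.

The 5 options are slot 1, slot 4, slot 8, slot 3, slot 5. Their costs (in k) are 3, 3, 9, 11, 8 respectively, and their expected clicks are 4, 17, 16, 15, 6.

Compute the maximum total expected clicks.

This is an integer program with binary decision variables.
slot 4 + slot 5: cost 3 + 8 = 11 ≤ 12, expected clicks 17 + 6 = 23.
slot 4 + slot 8: cost 3 + 9 = 12 ≤ 12, expected clicks 17 + 16 = 33.
Best is slot 4 and slot 8 with total expected clicks 33.

33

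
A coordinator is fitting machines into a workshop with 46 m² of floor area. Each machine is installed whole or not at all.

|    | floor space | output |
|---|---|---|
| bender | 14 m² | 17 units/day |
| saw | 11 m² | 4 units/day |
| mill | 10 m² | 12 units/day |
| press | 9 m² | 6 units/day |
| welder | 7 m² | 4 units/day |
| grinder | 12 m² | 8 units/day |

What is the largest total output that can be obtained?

Take bender, mill, press, and grinder: floor space 14 + 10 + 9 + 12 = 45 ≤ 46, output 17 + 12 + 6 + 8 = 43.
No other feasible combination does better.

43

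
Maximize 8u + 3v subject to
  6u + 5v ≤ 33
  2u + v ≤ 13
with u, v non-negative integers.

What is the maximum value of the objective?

(u,v)=(5,0): 6·5+5·0=30≤33, 2·5+1·0=10≤13, objective 40.
(u,v)=(4,1): 6·4+5·1=29≤33, 2·4+1·1=9≤13, objective 35.
The best lattice point is (5,0), giving 40.

40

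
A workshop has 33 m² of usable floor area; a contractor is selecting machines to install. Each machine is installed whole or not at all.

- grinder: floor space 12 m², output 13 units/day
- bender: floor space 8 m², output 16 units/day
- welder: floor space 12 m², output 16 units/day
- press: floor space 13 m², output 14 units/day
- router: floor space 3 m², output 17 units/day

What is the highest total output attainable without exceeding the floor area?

Allowing fractional choices, the relaxed optimum would be about 59.8, but machines are indivisible.
bender + press + router: floor space 8 + 13 + 3 = 24 ≤ 33, output 16 + 14 + 17 = 47.
bender + welder + router: floor space 8 + 12 + 3 = 23 ≤ 33, output 16 + 16 + 17 = 49.
Best is bender, welder, and router with total output 49.

49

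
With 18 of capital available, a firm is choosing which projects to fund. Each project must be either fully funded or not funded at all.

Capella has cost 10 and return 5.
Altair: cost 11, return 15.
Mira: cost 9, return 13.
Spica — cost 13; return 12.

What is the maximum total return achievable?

15

Treat it as a binary knapsack problem.
Altair: cost 11 ≤ 18, return 15.
Mira: cost 9 ≤ 18, return 13.
Best is Altair with total return 15.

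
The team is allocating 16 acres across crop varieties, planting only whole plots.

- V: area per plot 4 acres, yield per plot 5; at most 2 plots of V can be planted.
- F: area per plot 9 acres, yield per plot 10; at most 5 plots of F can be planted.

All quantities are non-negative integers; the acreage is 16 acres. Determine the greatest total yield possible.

15

This is a bounded integer knapsack.
V has the best ratio (5/4); taking only V gives at most 2×5 = 10 (stopped by the supply cap of 2).
Mixing does better — 1×V and 1×F: area 13 ≤ 16, yield 1·5 + 1·10 = 15.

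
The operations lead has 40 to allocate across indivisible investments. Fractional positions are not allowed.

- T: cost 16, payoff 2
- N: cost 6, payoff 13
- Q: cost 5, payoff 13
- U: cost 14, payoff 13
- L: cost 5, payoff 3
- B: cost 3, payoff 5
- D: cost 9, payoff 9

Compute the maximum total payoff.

53

N + Q + U + L + D: cost 6 + 5 + 14 + 5 + 9 = 39 ≤ 40, payoff 13 + 13 + 13 + 3 + 9 = 51.
N + Q + U + B + D: cost 6 + 5 + 14 + 3 + 9 = 37 ≤ 40, payoff 13 + 13 + 13 + 5 + 9 = 53.
N + Q + U + D: cost 6 + 5 + 14 + 9 = 34 ≤ 40, payoff 13 + 13 + 13 + 9 = 48.
Best is N, Q, U, B, and D with total payoff 53.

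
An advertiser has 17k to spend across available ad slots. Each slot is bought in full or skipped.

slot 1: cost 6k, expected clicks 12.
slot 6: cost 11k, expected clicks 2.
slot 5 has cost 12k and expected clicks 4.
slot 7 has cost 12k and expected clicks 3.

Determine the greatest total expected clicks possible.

14

slot 1 + slot 6: cost 6 + 11 = 17 ≤ 17, expected clicks 12 + 2 = 14.
slot 1: cost 6 ≤ 17, expected clicks 12.
Best is slot 1 and slot 6 with total expected clicks 14.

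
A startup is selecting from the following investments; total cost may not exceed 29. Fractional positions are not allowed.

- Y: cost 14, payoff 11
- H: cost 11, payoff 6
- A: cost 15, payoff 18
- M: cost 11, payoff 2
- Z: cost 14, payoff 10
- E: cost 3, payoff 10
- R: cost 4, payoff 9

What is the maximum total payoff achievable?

A + E + R: cost 15 + 3 + 4 = 22 ≤ 29, payoff 18 + 10 + 9 = 37.
H + A + E: cost 11 + 15 + 3 = 29 ≤ 29, payoff 6 + 18 + 10 = 34.
Best is A, E, and R with total payoff 37.

37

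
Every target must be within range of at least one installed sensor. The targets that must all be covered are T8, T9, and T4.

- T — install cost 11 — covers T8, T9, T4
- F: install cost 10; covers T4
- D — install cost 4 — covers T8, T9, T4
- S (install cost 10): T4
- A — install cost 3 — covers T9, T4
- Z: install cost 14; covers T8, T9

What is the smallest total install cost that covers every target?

4

This is a weighted set-cover instance.
D alone covers T8, T9, T4 — every target.
Total install cost: 4.
No cover costs less than 4.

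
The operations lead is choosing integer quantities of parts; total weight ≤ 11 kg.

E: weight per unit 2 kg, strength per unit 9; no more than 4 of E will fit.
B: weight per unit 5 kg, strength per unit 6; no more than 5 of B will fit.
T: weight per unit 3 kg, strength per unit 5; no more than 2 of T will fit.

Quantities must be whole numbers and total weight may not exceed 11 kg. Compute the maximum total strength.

This is a bounded integer knapsack.
4×E: weight 8 ≤ 11, strength 4·9 = 36.
4×E and 1×T: weight 11 ≤ 11, strength 4·9 + 1·5 = 41.
Best is 41.

41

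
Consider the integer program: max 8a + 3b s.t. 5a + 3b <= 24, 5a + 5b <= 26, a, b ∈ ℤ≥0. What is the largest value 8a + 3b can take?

35

Relaxing integrality, the LP optimum is 38.40 at (a,b) = (4.8, 0), which is not an integer point.
(a,b)=(4,1): 5·4+3·1=23≤24, 5·4+5·1=25≤26, objective 35.
(a,b)=(4,0): 5·4+3·0=20≤24, 5·4+5·0=20≤26, objective 32.
(a,b)=(3,2): 5·3+3·2=21≤24, 5·3+5·2=25≤26, objective 30.
(a,b)=(3,1): 5·3+3·1=18≤24, 5·3+5·1=20≤26, objective 27.
No feasible integer point exceeds 35.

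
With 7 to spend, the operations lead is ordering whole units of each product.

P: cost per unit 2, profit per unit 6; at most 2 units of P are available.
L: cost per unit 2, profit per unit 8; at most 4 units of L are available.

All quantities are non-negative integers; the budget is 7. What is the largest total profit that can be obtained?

24

This is a bounded integer knapsack.
L has the best ratio (8/2); taking only L gives at most 3×8 = 24 (stopped by the cost limit).
Optimal: 3×L: cost 6 ≤ 7, profit 3·8 = 24.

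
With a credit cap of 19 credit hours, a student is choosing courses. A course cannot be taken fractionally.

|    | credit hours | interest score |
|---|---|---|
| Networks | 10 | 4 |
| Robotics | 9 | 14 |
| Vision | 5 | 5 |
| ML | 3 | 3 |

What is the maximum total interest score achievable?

22

Take Robotics, Vision, and ML: credit hours 9 + 5 + 3 = 17 ≤ 19, interest score 14 + 5 + 3 = 22.
No other feasible combination does better.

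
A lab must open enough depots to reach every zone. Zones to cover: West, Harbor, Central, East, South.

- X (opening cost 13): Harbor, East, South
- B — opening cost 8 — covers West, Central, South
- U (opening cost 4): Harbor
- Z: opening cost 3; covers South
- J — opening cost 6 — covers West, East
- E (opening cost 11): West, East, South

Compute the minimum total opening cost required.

18

This is an integer covering problem.
Choose B, U, and J: together they cover West, Harbor, Central, East, South — every zone.
Total opening cost: 8 + 4 + 6 = 18.
No cover costs less than 18.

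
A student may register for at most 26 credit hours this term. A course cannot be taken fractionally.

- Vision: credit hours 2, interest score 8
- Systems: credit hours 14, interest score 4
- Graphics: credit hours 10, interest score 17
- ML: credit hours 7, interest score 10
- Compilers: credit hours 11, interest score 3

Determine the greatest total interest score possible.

Allowing fractional choices, the relaxed optimum would be about 37.0, but courses are indivisible.
Vision + Graphics + Compilers: credit hours 2 + 10 + 11 = 23 ≤ 26, interest score 8 + 17 + 3 = 28.
Vision + Systems + Graphics: credit hours 2 + 14 + 10 = 26 ≤ 26, interest score 8 + 4 + 17 = 29.
Vision + Graphics + ML: credit hours 2 + 10 + 7 = 19 ≤ 26, interest score 8 + 17 + 10 = 35.
Best is Vision, Graphics, and ML with total interest score 35.

35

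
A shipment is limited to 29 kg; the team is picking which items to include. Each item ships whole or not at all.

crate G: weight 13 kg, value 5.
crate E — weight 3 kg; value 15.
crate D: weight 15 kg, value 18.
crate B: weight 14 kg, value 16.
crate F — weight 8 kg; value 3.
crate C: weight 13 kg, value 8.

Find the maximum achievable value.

Take crate E, crate D, and crate F: weight 3 + 15 + 8 = 26 ≤ 29, value 15 + 18 + 3 = 36.
No other feasible combination does better.

36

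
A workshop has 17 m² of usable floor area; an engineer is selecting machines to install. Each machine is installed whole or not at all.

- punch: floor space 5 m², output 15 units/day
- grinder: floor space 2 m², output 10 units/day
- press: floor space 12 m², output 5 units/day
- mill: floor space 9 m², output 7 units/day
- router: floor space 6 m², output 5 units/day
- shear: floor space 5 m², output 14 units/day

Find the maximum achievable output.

39

Allowing fractional choices, the relaxed optimum would be about 43.2, but machines are indivisible.
punch + grinder + shear: floor space 5 + 2 + 5 = 12 ≤ 17, output 15 + 10 + 14 = 39.
punch + router + shear: floor space 5 + 6 + 5 = 16 ≤ 17, output 15 + 5 + 14 = 34.
punch + grinder + mill: floor space 5 + 2 + 9 = 16 ≤ 17, output 15 + 10 + 7 = 32.
Best is punch, grinder, and shear with total output 39.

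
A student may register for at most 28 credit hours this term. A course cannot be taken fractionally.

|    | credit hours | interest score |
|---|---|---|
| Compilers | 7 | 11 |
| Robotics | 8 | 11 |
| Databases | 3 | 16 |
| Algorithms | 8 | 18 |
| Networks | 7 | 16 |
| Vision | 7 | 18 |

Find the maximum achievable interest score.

Take Databases, Algorithms, Networks, and Vision: credit hours 3 + 8 + 7 + 7 = 25 ≤ 28, interest score 16 + 18 + 16 + 18 = 68.
No other feasible combination does better.

68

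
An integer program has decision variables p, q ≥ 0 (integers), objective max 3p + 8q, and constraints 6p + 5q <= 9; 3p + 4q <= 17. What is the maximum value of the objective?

8

(p,q)=(0,1) is feasible, giving 8.
(p,q)=(1,0) is feasible, giving 3.
(p,q)=(0,0) is feasible, giving 0.
No feasible integer point exceeds 8.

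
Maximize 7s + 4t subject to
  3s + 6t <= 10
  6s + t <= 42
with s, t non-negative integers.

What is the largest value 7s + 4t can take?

21

The continuous relaxation peaks at (3.33, 0) with value 23.33; rounding to a feasible lattice point costs some objective.
(s,t)=(3,0): 3·3+6·0=9≤10, 6·3+1·0=18≤42, objective 21.
(s,t)=(2,0): 3·2+6·0=6≤10, 6·2+1·0=12≤42, objective 14.
The best lattice point is (3,0), giving 21.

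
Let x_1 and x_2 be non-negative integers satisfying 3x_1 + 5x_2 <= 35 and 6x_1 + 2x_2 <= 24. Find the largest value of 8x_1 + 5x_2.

41

The continuous relaxation peaks at (2.08, 5.75) with value 45.42; rounding to a feasible lattice point costs some objective.
(x_1,x_2)=(2,5): 3·2+5·5=31≤35, 6·2+2·5=22≤24, objective 41.
(x_1,x_2)=(1,6): 3·1+5·6=33≤35, 6·1+2·6=18≤24, objective 38.
(x_1,x_2)=(2,4): 3·2+5·4=26≤35, 6·2+2·4=20≤24, objective 36.
(x_1,x_2)=(1,5): 3·1+5·5=28≤35, 6·1+2·5=16≤24, objective 33.
Maximum is 41 at (x_1,x_2)=(2,5).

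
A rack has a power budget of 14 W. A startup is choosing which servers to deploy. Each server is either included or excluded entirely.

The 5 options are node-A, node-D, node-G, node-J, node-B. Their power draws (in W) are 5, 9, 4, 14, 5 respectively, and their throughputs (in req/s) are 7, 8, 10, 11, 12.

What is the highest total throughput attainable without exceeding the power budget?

Take node-A, node-G, and node-B: power draw 5 + 4 + 5 = 14 ≤ 14, throughput 7 + 10 + 12 = 29.
No other feasible combination does better.

29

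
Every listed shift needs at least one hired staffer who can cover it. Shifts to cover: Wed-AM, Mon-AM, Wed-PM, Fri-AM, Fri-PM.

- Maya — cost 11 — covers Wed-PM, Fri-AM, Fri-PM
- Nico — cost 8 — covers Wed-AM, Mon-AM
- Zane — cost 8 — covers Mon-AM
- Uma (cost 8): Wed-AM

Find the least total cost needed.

19

Choose Maya and Nico: together they cover Wed-AM, Mon-AM, Wed-PM, Fri-AM, Fri-PM — every shift.
Total cost: 11 + 8 = 19.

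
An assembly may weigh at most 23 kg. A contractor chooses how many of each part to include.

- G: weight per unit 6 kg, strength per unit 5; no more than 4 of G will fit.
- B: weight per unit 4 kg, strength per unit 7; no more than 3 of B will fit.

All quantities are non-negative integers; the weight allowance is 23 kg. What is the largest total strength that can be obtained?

1×G and 3×B: weight 18 ≤ 23, strength 1·5 + 3·7 = 26.
2×G and 2×B: weight 20 ≤ 23, strength 2·5 + 2·7 = 24.
Best is 26.

26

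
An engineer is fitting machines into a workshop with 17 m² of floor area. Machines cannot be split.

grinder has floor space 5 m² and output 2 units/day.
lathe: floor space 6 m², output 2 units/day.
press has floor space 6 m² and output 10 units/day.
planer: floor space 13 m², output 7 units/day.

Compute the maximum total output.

14

This is a 0-1 knapsack instance.
Allowing fractional choices, the relaxed optimum would be about 15.9, but machines are indivisible.
lathe + press: floor space 6 + 6 = 12 ≤ 17, output 2 + 10 = 12.
grinder + lathe + press: floor space 5 + 6 + 6 = 17 ≤ 17, output 2 + 2 + 10 = 14.
grinder + press: floor space 5 + 6 = 11 ≤ 17, output 2 + 10 = 12.
Best is grinder, lathe, and press with total output 14.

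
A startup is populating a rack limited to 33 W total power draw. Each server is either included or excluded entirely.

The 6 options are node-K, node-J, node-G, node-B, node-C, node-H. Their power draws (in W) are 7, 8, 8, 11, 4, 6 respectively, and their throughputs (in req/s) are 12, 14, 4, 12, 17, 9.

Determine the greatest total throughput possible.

56

Take node-K, node-J, node-G, node-C, and node-H: power draw 7 + 8 + 8 + 4 + 6 = 33 ≤ 33, throughput 12 + 14 + 4 + 17 + 9 = 56.
No other feasible combination does better.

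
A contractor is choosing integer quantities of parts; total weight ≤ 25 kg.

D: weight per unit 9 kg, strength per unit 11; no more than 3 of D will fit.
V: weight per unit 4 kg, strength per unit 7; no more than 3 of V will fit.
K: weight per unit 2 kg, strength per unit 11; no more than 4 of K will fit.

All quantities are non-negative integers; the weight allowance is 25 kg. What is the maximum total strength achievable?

1×D, 2×V, and 4×K: weight 25 ≤ 25, strength 1·11 + 2·7 + 4·11 = 69.
3×V and 4×K: weight 20 ≤ 25, strength 3·7 + 4·11 = 65.
Best is 69.

69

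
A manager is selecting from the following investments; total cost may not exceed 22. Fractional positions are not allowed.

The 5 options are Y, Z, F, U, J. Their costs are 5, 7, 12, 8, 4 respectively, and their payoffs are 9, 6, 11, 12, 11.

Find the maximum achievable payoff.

32

Allowing fractional choices, the relaxed optimum would be about 36.6, but investments are indivisible.
Y + U + J: cost 5 + 8 + 4 = 17 ≤ 22, payoff 9 + 12 + 11 = 32.
Z + U + J: cost 7 + 8 + 4 = 19 ≤ 22, payoff 6 + 12 + 11 = 29.
Y + F + J: cost 5 + 12 + 4 = 21 ≤ 22, payoff 9 + 11 + 11 = 31.
Best is Y, U, and J with total payoff 32.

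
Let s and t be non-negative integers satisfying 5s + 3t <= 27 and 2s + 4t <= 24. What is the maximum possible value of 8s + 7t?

52

Relaxing integrality, the LP optimum is 53.57 at (s,t) = (2.57, 4.71), which is not an integer point.
(s,t)=(3,4) is feasible, giving 52.
(s,t)=(2,5) is feasible, giving 51.
The best lattice point is (3,4), giving 52.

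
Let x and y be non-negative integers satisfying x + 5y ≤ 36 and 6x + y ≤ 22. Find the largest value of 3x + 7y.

52

(x,y)=(1,7) is feasible, giving 52.
(x,y)=(0,7) is feasible, giving 49.
(x,y)=(2,6) is feasible, giving 48.
(x,y)=(1,6) is feasible, giving 45.
The best lattice point is (1,7), giving 52.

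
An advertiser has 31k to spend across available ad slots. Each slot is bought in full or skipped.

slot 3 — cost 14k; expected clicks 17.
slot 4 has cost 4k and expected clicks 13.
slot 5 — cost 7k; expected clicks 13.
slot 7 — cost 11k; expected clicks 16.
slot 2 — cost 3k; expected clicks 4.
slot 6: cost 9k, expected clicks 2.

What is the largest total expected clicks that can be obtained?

47

Allowing fractional choices, the relaxed optimum would be about 53.3, but ad slots are indivisible.
slot 3 + slot 4 + slot 7: cost 14 + 4 + 11 = 29 ≤ 31, expected clicks 17 + 13 + 16 = 46.
slot 4 + slot 5 + slot 7 + slot 2: cost 4 + 7 + 11 + 3 = 25 ≤ 31, expected clicks 13 + 13 + 16 + 4 = 46.
slot 3 + slot 4 + slot 5 + slot 2: cost 14 + 4 + 7 + 3 = 28 ≤ 31, expected clicks 17 + 13 + 13 + 4 = 47.
Best is slot 3, slot 4, slot 5, and slot 2 with total expected clicks 47.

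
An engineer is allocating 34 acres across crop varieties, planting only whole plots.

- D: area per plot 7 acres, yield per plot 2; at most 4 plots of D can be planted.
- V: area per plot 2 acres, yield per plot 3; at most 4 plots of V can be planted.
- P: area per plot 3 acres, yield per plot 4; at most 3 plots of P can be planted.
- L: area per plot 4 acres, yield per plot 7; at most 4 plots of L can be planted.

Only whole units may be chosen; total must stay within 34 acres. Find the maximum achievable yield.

52

This is a bounded integer knapsack.
4×V, 3×P, and 4×L: area 33 ≤ 34, yield 4·3 + 3·4 + 4·7 = 52.
3×V, 3×P, and 4×L: area 31 ≤ 34, yield 3·3 + 3·4 + 4·7 = 49.
Best is 52.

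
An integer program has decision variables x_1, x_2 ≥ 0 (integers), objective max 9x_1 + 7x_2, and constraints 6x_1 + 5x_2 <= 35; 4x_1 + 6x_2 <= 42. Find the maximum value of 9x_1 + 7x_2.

52

Relaxing integrality, the LP optimum is 52.50 at (x_1,x_2) = (5.83, 0), which is not an integer point.
(x_1,x_2)=(5,1): 6·5+5·1=35≤35, 4·5+6·1=26≤42, objective 52.
(x_1,x_2)=(4,2): 6·4+5·2=34≤35, 4·4+6·2=28≤42, objective 50.
(x_1,x_2)=(5,0): 6·5+5·0=30≤35, 4·5+6·0=20≤42, objective 45.
The best lattice point is (5,1), giving 52.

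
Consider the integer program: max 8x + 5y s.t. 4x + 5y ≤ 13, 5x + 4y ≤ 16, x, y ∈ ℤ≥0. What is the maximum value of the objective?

24

(x,y)=(3,0) is feasible, giving 24.
(x,y)=(2,1) is feasible, giving 21.
(x,y)=(2,0) is feasible, giving 16.
The best lattice point is (3,0), giving 24.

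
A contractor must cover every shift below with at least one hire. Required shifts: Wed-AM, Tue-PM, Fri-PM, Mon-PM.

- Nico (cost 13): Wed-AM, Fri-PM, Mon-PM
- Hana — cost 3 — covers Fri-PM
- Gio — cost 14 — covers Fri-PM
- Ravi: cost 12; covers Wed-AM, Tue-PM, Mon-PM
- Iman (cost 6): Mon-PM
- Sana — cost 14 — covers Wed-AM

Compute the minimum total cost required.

15

This is an integer covering problem.
Choose Hana and Ravi: together they cover Wed-AM, Tue-PM, Fri-PM, Mon-PM — every shift.
Total cost: 3 + 12 = 15.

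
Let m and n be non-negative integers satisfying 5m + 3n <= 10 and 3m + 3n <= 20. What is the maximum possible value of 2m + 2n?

(m,n)=(0,3): 5·0+3·3=9≤10, 3·0+3·3=9≤20, objective 6.
(m,n)=(0,2): 5·0+3·2=6≤10, 3·0+3·2=6≤20, objective 4.
The best lattice point is (0,3), giving 6.

6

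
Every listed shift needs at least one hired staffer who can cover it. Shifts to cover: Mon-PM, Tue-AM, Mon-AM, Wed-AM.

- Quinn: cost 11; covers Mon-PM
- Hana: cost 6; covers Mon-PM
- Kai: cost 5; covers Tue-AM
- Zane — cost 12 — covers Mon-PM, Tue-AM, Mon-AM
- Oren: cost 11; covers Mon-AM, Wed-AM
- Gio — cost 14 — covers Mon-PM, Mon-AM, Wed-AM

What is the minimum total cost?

The greedy cost-per-new-shift heuristic would pick Zane and Oren for 23, but a cheaper cover exists.
Choose Kai and Gio: together they cover Mon-PM, Tue-AM, Mon-AM, Wed-AM — every shift.
Total cost: 5 + 14 = 19.
No cover costs less than 19.

19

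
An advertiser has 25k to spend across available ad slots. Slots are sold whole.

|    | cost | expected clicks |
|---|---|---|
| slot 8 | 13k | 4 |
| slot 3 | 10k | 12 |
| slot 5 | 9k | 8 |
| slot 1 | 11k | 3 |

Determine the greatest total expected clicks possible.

Treat it as a binary knapsack problem.
slot 3 + slot 5: cost 10 + 9 = 19 ≤ 25, expected clicks 12 + 8 = 20.
slot 3 + slot 1: cost 10 + 11 = 21 ≤ 25, expected clicks 12 + 3 = 15.
slot 8 + slot 3: cost 13 + 10 = 23 ≤ 25, expected clicks 4 + 12 = 16.
Best is slot 3 and slot 5 with total expected clicks 20.

20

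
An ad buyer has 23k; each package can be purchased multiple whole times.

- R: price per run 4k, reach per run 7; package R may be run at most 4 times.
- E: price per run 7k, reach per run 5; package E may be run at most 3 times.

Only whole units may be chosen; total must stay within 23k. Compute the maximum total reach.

33

This is a bounded integer knapsack.
Take 4×R and 1×E: price 23 ≤ 23, reach 4·7 + 1·5 = 33.
R has the best ratio (7/4) and is taken to its limit of 4; remaining capacity is filled optimally with the others.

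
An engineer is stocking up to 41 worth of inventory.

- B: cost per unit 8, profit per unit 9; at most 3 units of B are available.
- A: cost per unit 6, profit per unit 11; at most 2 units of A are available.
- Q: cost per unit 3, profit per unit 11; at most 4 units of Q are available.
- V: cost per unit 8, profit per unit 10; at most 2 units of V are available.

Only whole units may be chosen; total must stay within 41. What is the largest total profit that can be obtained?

86

This is a bounded integer knapsack.
Q has the best ratio (11/3); taking only Q gives at most 4×11 = 44 (stopped by the supply cap of 4).
Mixing does better — 2×A, 4×Q, and 2×V: cost 40 ≤ 41, profit 2·11 + 4·11 + 2·10 = 86.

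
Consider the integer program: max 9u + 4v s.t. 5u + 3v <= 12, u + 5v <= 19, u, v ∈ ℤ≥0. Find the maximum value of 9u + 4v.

The continuous relaxation peaks at (2.4, 0) with value 21.60; rounding to a feasible lattice point costs some objective.
(u,v)=(2,0): 5·2+3·0=10≤12, 1·2+5·0=2≤19, objective 18.
(u,v)=(1,1): 5·1+3·1=8≤12, 1·1+5·1=6≤19, objective 13.
(u,v)=(1,0): 5·1+3·0=5≤12, 1·1+5·0=1≤19, objective 9.
Maximum is 18 at (u,v)=(2,0).

18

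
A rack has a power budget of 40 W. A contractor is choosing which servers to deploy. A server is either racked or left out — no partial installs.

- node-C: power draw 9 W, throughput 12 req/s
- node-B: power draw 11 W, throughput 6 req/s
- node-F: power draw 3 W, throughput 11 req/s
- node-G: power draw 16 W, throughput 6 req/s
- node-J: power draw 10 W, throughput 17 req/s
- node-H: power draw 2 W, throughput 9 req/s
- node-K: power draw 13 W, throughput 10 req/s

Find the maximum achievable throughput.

59

Take node-C, node-F, node-J, node-H, and node-K: power draw 9 + 3 + 10 + 2 + 13 = 37 ≤ 40, throughput 12 + 11 + 17 + 9 + 10 = 59.
No other feasible combination does better.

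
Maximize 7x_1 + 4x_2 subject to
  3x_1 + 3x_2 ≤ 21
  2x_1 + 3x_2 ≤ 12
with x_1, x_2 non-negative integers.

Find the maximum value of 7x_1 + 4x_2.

(x_1,x_2)=(6,0): 3·6+3·0=18≤21, 2·6+3·0=12≤12, objective 42.
(x_1,x_2)=(5,0): 3·5+3·0=15≤21, 2·5+3·0=10≤12, objective 35.
Maximum is 42 at (x_1,x_2)=(6,0).

42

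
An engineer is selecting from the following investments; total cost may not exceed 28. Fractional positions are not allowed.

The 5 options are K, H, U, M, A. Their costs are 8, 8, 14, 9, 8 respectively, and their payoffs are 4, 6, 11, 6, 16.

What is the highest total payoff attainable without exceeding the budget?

28

This is an integer program with binary decision variables.
Allowing fractional choices, the relaxed optimum would be about 31.5, but investments are indivisible.
U + A: cost 14 + 8 = 22 ≤ 28, payoff 11 + 16 = 27.
K + H + A: cost 8 + 8 + 8 = 24 ≤ 28, payoff 4 + 6 + 16 = 26.
H + M + A: cost 8 + 9 + 8 = 25 ≤ 28, payoff 6 + 6 + 16 = 28.
Best is H, M, and A with total payoff 28.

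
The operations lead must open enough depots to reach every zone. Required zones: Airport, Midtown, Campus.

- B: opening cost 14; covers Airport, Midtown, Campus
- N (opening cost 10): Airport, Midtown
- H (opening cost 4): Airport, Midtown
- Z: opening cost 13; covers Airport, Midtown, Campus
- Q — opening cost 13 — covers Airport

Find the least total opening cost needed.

13

The greedy cost-per-new-zone heuristic would pick H and Z for 17, but a cheaper cover exists.
Z alone covers Airport, Midtown, Campus — every zone.
Total opening cost: 13.
No cover costs less than 13.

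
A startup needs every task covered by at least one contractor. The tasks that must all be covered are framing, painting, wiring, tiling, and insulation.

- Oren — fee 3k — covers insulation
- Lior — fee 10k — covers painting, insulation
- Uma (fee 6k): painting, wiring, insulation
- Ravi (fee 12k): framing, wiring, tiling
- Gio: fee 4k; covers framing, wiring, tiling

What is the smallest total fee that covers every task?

This is a weighted set-cover instance.
The greedy cost-per-new-task heuristic would pick Gio, Oren, and Uma for 13, but a cheaper cover exists.
Choose Uma and Gio: together they cover framing, painting, wiring, tiling, insulation — every task.
Total fee: 6 + 4 = 10.
No cover costs less than 10.

10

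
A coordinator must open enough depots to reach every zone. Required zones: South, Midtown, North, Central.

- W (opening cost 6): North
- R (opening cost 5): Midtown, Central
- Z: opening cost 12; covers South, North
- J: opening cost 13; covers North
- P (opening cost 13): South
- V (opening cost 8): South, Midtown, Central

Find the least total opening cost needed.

14

Choose W and V: together they cover South, Midtown, North, Central — every zone.
Total opening cost: 6 + 8 = 14.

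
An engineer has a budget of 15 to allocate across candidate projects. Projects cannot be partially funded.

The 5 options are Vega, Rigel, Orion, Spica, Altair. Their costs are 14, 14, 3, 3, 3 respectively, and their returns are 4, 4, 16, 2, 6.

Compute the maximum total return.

24

Orion + Spica: cost 3 + 3 = 6 ≤ 15, return 16 + 2 = 18.
Orion + Spica + Altair: cost 3 + 3 + 3 = 9 ≤ 15, return 16 + 2 + 6 = 24.
Orion + Altair: cost 3 + 3 = 6 ≤ 15, return 16 + 6 = 22.
Best is Orion, Spica, and Altair with total return 24.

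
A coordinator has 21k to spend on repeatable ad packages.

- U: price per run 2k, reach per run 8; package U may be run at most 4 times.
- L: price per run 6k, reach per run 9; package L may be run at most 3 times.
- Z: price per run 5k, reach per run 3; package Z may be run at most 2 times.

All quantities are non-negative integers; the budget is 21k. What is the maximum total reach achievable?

50

U has the best ratio (8/2); taking only U gives at most 4×8 = 32 (stopped by the supply cap of 4).
Mixing does better — 4×U and 2×L: price 20 ≤ 21, reach 4·8 + 2·9 = 50.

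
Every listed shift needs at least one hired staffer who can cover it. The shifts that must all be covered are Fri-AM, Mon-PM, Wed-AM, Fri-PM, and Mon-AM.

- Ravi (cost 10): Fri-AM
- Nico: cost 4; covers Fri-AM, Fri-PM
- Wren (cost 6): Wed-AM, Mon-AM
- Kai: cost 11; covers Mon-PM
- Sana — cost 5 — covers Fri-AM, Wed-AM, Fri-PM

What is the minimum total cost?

21

This is a weighted set-cover instance.
The greedy cost-per-new-shift heuristic would pick Sana, Wren, and Kai for 22, but a cheaper cover exists.
Choose Nico, Wren, and Kai: together they cover Fri-AM, Mon-PM, Wed-AM, Fri-PM, Mon-AM — every shift.
Total cost: 4 + 6 + 11 = 21.
No cover costs less than 21.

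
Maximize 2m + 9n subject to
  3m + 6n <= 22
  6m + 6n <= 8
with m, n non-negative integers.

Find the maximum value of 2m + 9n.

9

(m,n)=(0,1) is feasible, giving 9.
(m,n)=(1,0) is feasible, giving 2.
(m,n)=(0,0) is feasible, giving 0.
No feasible integer point exceeds 9.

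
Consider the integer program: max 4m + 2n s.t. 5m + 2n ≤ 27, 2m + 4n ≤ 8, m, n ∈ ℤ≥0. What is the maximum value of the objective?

16

(m,n)=(4,0): 5·4+2·0=20≤27, 2·4+4·0=8≤8, objective 16.
(m,n)=(3,0): 5·3+2·0=15≤27, 2·3+4·0=6≤8, objective 12.
The best lattice point is (4,0), giving 16.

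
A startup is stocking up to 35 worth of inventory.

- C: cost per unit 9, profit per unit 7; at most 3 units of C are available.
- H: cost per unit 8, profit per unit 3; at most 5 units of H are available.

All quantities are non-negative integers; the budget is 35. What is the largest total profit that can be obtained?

This is a bounded integer knapsack.
3×C: cost 27 ≤ 35, profit 3·7 = 21.
3×C and 1×H: cost 35 ≤ 35, profit 3·7 + 1·3 = 24.
Best is 24.

24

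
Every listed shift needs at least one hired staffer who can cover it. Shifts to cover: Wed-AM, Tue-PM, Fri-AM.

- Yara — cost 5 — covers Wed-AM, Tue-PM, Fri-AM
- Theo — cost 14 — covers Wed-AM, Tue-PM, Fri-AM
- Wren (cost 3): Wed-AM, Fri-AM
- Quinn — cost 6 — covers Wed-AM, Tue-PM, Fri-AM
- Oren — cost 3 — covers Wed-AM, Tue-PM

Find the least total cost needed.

5

This is an integer covering problem.
The greedy cost-per-new-shift heuristic would pick Wren and Oren for 6, but a cheaper cover exists.
Yara alone covers Wed-AM, Tue-PM, Fri-AM — every shift.
Total cost: 5.
No cover costs less than 5.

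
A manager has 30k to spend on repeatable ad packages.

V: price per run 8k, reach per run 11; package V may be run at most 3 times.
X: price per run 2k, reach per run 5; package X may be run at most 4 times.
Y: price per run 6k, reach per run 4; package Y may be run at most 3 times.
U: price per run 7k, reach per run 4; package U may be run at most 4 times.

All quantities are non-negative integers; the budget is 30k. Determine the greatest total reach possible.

48

X has the best ratio (5/2); taking only X gives at most 4×5 = 20 (stopped by the supply cap of 4).
Mixing does better — 3×V and 3×X: price 30 ≤ 30, reach 3·11 + 3·5 = 48.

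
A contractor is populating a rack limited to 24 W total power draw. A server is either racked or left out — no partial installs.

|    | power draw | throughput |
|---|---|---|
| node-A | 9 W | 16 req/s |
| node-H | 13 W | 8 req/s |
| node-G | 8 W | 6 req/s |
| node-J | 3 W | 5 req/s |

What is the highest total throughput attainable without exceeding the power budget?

Allowing fractional choices, the relaxed optimum would be about 29.5, but servers are indivisible.
node-A + node-H: power draw 9 + 13 = 22 ≤ 24, throughput 16 + 8 = 24.
node-A + node-G: power draw 9 + 8 = 17 ≤ 24, throughput 16 + 6 = 22.
node-A + node-G + node-J: power draw 9 + 8 + 3 = 20 ≤ 24, throughput 16 + 6 + 5 = 27.
Best is node-A, node-G, and node-J with total throughput 27.

27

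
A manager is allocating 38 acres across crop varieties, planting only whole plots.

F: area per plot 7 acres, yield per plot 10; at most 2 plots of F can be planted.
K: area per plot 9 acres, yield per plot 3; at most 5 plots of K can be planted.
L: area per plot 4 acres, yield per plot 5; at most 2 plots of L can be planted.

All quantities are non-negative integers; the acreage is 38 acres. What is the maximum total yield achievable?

33

2×F, 2×K, and 1×L: area 36 ≤ 38, yield 2·10 + 2·3 + 1·5 = 31.
2×F, 1×K, and 2×L: area 31 ≤ 38, yield 2·10 + 1·3 + 2·5 = 33.
Best is 33.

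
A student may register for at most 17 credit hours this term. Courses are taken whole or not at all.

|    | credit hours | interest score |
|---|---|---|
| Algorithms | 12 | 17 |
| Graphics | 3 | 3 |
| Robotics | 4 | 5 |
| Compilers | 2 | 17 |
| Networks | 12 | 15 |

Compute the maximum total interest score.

37

Algorithms + Graphics + Compilers: credit hours 12 + 3 + 2 = 17 ≤ 17, interest score 17 + 3 + 17 = 37.
Graphics + Compilers + Networks: credit hours 3 + 2 + 12 = 17 ≤ 17, interest score 3 + 17 + 15 = 35.
Algorithms + Compilers: credit hours 12 + 2 = 14 ≤ 17, interest score 17 + 17 = 34.
Best is Algorithms, Graphics, and Compilers with total interest score 37.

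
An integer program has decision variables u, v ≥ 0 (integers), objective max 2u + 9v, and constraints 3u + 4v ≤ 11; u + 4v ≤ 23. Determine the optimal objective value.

The continuous relaxation peaks at (0, 2.75) with value 24.75; rounding to a feasible lattice point costs some objective.
(u,v)=(1,2): 3·1+4·2=11≤11, 1·1+4·2=9≤23, objective 20.
(u,v)=(0,2): 3·0+4·2=8≤11, 1·0+4·2=8≤23, objective 18.
(u,v)=(2,1): 3·2+4·1=10≤11, 1·2+4·1=6≤23, objective 13.
No feasible integer point exceeds 20.

20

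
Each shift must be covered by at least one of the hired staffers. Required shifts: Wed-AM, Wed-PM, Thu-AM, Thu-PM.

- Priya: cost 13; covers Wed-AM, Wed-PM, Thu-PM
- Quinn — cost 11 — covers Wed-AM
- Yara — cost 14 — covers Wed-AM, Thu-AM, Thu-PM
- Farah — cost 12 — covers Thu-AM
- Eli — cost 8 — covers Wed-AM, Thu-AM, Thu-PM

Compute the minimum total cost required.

This is an integer covering problem.
Choose Priya and Eli: together they cover Wed-AM, Wed-PM, Thu-AM, Thu-PM — every shift.
Total cost: 13 + 8 = 21.
No cover costs less than 21.

21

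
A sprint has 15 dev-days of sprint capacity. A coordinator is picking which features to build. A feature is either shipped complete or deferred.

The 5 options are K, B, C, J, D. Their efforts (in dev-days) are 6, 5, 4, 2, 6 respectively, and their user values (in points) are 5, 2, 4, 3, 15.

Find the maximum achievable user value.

This is an integer program with binary decision variables.
K + J + D: effort 6 + 2 + 6 = 14 ≤ 15, user value 5 + 3 + 15 = 23.
C + J + D: effort 4 + 2 + 6 = 12 ≤ 15, user value 4 + 3 + 15 = 22.
Best is K, J, and D with total user value 23.

23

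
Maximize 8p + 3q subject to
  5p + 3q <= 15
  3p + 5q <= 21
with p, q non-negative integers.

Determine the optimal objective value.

24

(p,q)=(3,0) is feasible, giving 24.
(p,q)=(2,1) is feasible, giving 19.
(p,q)=(2,0) is feasible, giving 16.
Maximum is 24 at (p,q)=(3,0).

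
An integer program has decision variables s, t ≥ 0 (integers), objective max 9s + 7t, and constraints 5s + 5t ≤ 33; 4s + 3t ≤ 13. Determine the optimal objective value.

The continuous relaxation peaks at (0, 4.33) with value 30.33; rounding to a feasible lattice point costs some objective.
(s,t)=(1,3): 5·1+5·3=20≤33, 4·1+3·3=13≤13, objective 30.
(s,t)=(0,4): 5·0+5·4=20≤33, 4·0+3·4=12≤13, objective 28.
(s,t)=(1,2): 5·1+5·2=15≤33, 4·1+3·2=10≤13, objective 23.
(s,t)=(0,3): 5·0+5·3=15≤33, 4·0+3·3=9≤13, objective 21.
No feasible integer point exceeds 30.

30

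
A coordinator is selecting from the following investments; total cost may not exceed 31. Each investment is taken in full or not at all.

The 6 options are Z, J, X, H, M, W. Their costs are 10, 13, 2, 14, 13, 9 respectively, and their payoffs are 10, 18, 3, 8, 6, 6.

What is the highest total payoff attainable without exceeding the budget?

Treat it as a binary knapsack problem.
Take Z, J, and X: cost 10 + 13 + 2 = 25 ≤ 31, payoff 10 + 18 + 3 = 31.
No other feasible combination does better.

31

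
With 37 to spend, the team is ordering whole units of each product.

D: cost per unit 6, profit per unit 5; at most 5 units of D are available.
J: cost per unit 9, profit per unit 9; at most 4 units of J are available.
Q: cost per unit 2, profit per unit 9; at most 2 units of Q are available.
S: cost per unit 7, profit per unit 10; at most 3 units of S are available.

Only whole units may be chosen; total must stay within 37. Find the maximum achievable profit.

58

Q has the best ratio (9/2); taking only Q gives at most 2×9 = 18 (stopped by the supply cap of 2).
Mixing does better — 2×D, 2×Q, and 3×S: cost 37 ≤ 37, profit 2·5 + 2·9 + 3·10 = 58.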